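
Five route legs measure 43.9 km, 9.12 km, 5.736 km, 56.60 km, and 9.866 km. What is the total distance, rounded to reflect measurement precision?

43.9 km + 9.12 km + 5.736 km + 56.60 km + 9.866 km = 125.222 km.
Addition/subtraction keeps the fewest decimal places: 43.9 → 1 decimal place, 9.12 → 2 decimal places, 5.736 → 3 decimal places, 56.60 → 2 decimal places, 9.866 → 3 decimal places; limit is 1.
Rounded to 1 decimal place: 1.252 × 10² km.

1.252 × 10² km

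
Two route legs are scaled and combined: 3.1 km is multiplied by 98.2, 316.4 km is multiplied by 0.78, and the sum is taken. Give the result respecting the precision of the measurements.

5.5 × 10^2 km

3.1 × 98.2 = 304.42 → 3.0 × 10^2 km (2 s.f., last digit at the 10^1 place).
316.4 × 0.78 = 246.792 → 2.5 × 10^2 km (2 s.f., last digit at the 10^1 place).
Sum: 551.212 km; keep the coarser place, 10^1.
Result: 5.5 × 10^2 km.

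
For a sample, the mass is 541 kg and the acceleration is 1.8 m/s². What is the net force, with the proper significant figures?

net force = 541 kg × 1.8 m/s² = 973.8 N.
541 has 3 significant figures; 1.8 has 2.
Division/multiplication keeps the fewest: 2 significant figures.
Rounded: 9.7 × 10² N.

9.7 × 10² N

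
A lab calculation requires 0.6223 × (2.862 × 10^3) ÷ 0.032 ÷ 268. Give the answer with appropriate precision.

0.6223 × (2.862 × 10^3) ÷ 0.032 ÷ 268 = 207.675209888…
Multiplication/division keeps the fewest significant figures: 0.6223 → 4 s.f., 2.862 × 10^3 → 4 s.f., 0.032 → 2 s.f., 268 → 3 s.f.; limit is 2.
Rounded to 2 significant figures: 2.1 × 10^2.

2.1 × 10^2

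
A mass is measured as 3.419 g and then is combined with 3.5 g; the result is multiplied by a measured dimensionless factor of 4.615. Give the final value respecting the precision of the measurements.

3.419 g + 3.5 g = 6.919 g; the sum is limited to 1 decimal place (2 s.f.).
Carrying full precision, 6.919 × 4.615 = 31.931185 g; 4.615 has 4 s.f., so the result keeps min(2, 4) = 2 s.f.
Rounded to 2 significant figures: 32 g.

32 g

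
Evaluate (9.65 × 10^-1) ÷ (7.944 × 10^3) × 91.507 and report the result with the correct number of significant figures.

1.11 × 10^-2

(9.65 × 10^-1) ÷ (7.944 × 10^3) × 91.507 = 0.0111158427744…
Multiplication/division keeps the fewest significant figures: 9.65 × 10^-1 → 3 s.f., 7.944 × 10^3 → 4 s.f., 91.507 → 5 s.f.; limit is 3.
Rounded to 3 significant figures: 1.11 × 10^-2.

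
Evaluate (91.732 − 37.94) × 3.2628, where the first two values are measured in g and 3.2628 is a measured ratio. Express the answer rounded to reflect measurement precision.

175.5 g

91.732 g − 37.94 g = 53.792 g; the difference is limited to 2 decimal places (4 s.f.).
Carrying full precision, 53.792 × 3.2628 = 175.5125376 g; 3.2628 has 5 s.f., so the result keeps min(4, 5) = 4 s.f.
Rounded to 4 significant figures: 175.5 g.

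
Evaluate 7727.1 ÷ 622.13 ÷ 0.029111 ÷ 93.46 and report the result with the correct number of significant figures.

7727.1 ÷ 622.13 ÷ 0.029111 ÷ 93.46 = 4.56512304396…
Multiplication/division keeps the fewest significant figures: 7727.1 → 5 s.f., 622.13 → 5 s.f., 0.029111 → 5 s.f., 93.46 → 4 s.f.; limit is 4.
Rounded to 4 significant figures: 4.565.

4.565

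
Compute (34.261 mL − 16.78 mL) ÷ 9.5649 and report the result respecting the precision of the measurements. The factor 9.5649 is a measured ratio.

34.261 mL − 16.78 mL = 17.481 mL; the difference is limited to 2 decimal places (4 s.f.).
Carrying full precision, 17.481 ÷ 9.5649 = 1.82761973465… mL; 9.5649 has 5 s.f., so the result keeps min(4, 5) = 4 s.f.
Rounded to 4 significant figures: 1.828 mL.

1.828 mL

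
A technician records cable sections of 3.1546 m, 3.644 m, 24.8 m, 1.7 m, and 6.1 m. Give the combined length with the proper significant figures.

39.4 m

3.1546 m + 3.644 m + 24.8 m + 1.7 m + 6.1 m = 39.3986 m.
Addition/subtraction keeps the fewest decimal places: 3.1546 → 4 decimal places, 3.644 → 3 decimal places, 24.8 → 1 decimal place, 1.7 → 1 decimal place, 6.1 → 1 decimal place; limit is 1.
Rounded to 1 decimal place: 39.4 m.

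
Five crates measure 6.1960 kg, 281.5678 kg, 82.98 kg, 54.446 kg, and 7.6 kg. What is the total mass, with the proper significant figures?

432.8 kg

6.1960 kg + 281.5678 kg + 82.98 kg + 54.446 kg + 7.6 kg = 432.7898 kg.
Addition/subtraction keeps the fewest decimal places: 6.1960 → 4 decimal places, 281.5678 → 4 decimal places, 82.98 → 2 decimal places, 54.446 → 3 decimal places, 7.6 → 1 decimal place; limit is 1.
Rounded to 1 decimal place: 432.8 kg.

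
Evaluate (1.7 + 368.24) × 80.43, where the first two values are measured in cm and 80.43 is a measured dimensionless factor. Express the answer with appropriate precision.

1.7 cm + 368.24 cm = 369.94 cm; the sum is limited to 1 decimal place (4 s.f.).
Carrying full precision, 369.94 × 80.43 = 29754.2742 cm; 80.43 has 4 s.f., so the result keeps min(4, 4) = 4 s.f.
Rounded to 4 significant figures: 2.975 × 10⁴ cm.

2.975 × 10⁴ cm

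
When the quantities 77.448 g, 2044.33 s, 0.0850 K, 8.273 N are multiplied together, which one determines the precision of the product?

0.0850 K

77.448 g → 5 s.f.; 2044.33 s → 6 s.f.; 0.0850 K → 3 s.f.; 8.273 N → 4 s.f.
The fewest is 3 significant figures, from 0.0850 K.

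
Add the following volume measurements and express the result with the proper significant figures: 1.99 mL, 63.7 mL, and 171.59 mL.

237.3 mL

1.99 mL + 63.7 mL + 171.59 mL = 237.28 mL.
Addition/subtraction keeps the fewest decimal places: 1.99 → 2 decimal places, 63.7 → 1 decimal place, 171.59 → 2 decimal places; limit is 1.
Rounded to 1 decimal place: 237.3 mL.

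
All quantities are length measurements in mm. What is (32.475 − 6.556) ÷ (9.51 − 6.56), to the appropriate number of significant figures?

32.475 − 6.556 = 25.919, limited to 3 d.p. → 5 s.f.; 9.51 − 6.56 = 2.95, limited to 2 d.p. → 3 s.f.
Carrying full precision, 25.919 ÷ 2.95 = 8.78610169492…; keep min(5, 3) = 3 s.f.
Rounded to 3 significant figures: 8.79.

8.79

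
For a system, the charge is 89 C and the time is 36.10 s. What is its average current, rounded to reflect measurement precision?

average current = 89 C ÷ 36.10 s = 2.46537396122… A.
89 has 2 significant figures; 36.10 has 4.
Division/multiplication keeps the fewest: 2 significant figures.
Rounded: 2.5 A.

2.5 A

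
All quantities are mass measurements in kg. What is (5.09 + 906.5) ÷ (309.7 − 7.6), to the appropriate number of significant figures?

5.09 + 906.5 = 911.59, limited to 1 d.p. → 4 s.f.; 309.7 − 7.6 = 302.1, limited to 1 d.p. → 4 s.f.
Carrying full precision, 911.59 ÷ 302.1 = 3.01751075803…; keep min(4, 4) = 4 s.f.
Rounded to 4 significant figures: 3.018.

3.018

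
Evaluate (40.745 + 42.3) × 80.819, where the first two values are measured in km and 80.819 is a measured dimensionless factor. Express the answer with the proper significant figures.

6.71 × 10³ km

40.745 km + 42.3 km = 83.045 km; the sum is limited to 1 decimal place (3 s.f.).
Carrying full precision, 83.045 × 80.819 = 6711.613855 km; 80.819 has 5 s.f., so the result keeps min(3, 5) = 3 s.f.
Rounded to 3 significant figures: 6.71 × 10³ km.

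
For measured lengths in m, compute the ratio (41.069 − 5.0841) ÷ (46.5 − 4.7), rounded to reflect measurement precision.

0.861

41.069 − 5.0841 = 35.9849, limited to 3 d.p. → 5 s.f.; 46.5 − 4.7 = 41.8, limited to 1 d.p. → 3 s.f.
Carrying full precision, 35.9849 ÷ 41.8 = 0.86088277512…; keep min(5, 3) = 3 s.f.
Rounded to 3 significant figures: 0.861.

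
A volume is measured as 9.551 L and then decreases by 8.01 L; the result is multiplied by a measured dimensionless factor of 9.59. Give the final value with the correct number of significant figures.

9.551 L − 8.01 L = 1.541 L; the difference is limited to 2 decimal places (3 s.f.).
Carrying full precision, 1.541 × 9.59 = 14.77819 L; 9.59 has 3 s.f., so the result keeps min(3, 3) = 3 s.f.
Rounded to 3 significant figures: 14.8 L.

14.8 L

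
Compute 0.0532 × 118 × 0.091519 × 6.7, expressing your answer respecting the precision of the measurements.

3.8

0.0532 × 118 × 0.091519 × 6.7 = 3.84928181848
Multiplication/division keeps the fewest significant figures: 0.0532 → 3 s.f., 118 → 3 s.f., 0.091519 → 5 s.f., 6.7 → 2 s.f.; limit is 2.
Rounded to 2 significant figures: 3.8.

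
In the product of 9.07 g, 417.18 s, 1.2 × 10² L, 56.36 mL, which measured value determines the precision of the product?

9.07 g → 3 s.f.; 417.18 s → 5 s.f.; 1.2 × 10² L → 2 s.f.; 56.36 mL → 4 s.f.
The fewest is 2 significant figures, from 1.2 × 10² L.

1.2 × 10² L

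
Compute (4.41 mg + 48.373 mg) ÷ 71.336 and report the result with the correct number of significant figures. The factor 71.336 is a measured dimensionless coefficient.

4.41 mg + 48.373 mg = 52.783 mg; the sum is limited to 2 decimal places (4 s.f.).
Carrying full precision, 52.783 ÷ 71.336 = 0.739920937535… mg; 71.336 has 5 s.f., so the result keeps min(4, 5) = 4 s.f.
Rounded to 4 significant figures: 0.7399 mg.

0.7399 mg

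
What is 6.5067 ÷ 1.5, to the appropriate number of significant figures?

4.3

6.5067 ÷ 1.5 = 4.3378
Multiplication/division keeps the fewest significant figures: 6.5067 → 5 s.f., 1.5 → 2 s.f.; limit is 2.
Rounded to 2 significant figures: 4.3.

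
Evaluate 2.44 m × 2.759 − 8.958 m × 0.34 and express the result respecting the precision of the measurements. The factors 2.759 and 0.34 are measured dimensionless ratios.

2.44 × 2.759 = 6.73196 → 6.73 m (3 s.f., last digit at the 10^-2 place).
8.958 × 0.34 = 3.04572 → 3.0 m (2 s.f., last digit at the 10^-1 place).
Difference: 3.68624 m; keep the coarser place, 10^-1.
Result: 3.7 m.

3.7 m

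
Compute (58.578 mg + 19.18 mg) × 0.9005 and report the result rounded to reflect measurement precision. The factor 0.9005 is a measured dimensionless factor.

58.578 mg + 19.18 mg = 77.758 mg; the sum is limited to 2 decimal places (4 s.f.).
Carrying full precision, 77.758 × 0.9005 = 70.021079 mg; 0.9005 has 4 s.f., so the result keeps min(4, 4) = 4 s.f.
Rounded to 4 significant figures: 70.02 mg.

70.02 mg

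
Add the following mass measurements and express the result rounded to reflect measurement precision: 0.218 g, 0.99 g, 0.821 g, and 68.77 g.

70.80 g

0.218 g + 0.99 g + 0.821 g + 68.77 g = 70.799 g.
Addition/subtraction keeps the fewest decimal places: 0.218 → 3 decimal places, 0.99 → 2 decimal places, 0.821 → 3 decimal places, 68.77 → 2 decimal places; limit is 2.
Rounded to 2 decimal places: 70.80 g.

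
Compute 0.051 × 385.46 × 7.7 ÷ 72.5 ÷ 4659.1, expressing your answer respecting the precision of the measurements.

4.5 × 10⁻⁴

0.051 × 385.46 × 7.7 ÷ 72.5 ÷ 4659.1 = 0.000448126038846…
Multiplication/division keeps the fewest significant figures: 0.051 → 2 s.f., 385.46 → 5 s.f., 7.7 → 2 s.f., 72.5 → 3 s.f., 4659.1 → 5 s.f.; limit is 2.
Rounded to 2 significant figures: 4.5 × 10⁻⁴.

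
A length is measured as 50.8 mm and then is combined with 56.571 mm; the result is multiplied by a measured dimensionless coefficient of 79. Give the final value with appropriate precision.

50.8 mm + 56.571 mm = 107.371 mm; the sum is limited to 1 decimal place (4 s.f.).
Carrying full precision, 107.371 × 79 = 8482.309 mm; 79 has 2 s.f., so the result keeps min(4, 2) = 2 s.f.
Rounded to 2 significant figures: 8.5 × 10^3 mm.

8.5 × 10^3 mm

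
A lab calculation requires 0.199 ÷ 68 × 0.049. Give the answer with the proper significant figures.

0.199 ÷ 68 × 0.049 = 0.000143397058824…
Multiplication/division keeps the fewest significant figures: 0.199 → 3 s.f., 68 → 2 s.f., 0.049 → 2 s.f.; limit is 2.
Rounded to 2 significant figures: 1.4 × 10⁻⁴.

1.4 × 10⁻⁴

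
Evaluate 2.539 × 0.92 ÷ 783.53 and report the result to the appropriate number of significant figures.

2.539 × 0.92 ÷ 783.53 = 0.00298122599007…
Multiplication/division keeps the fewest significant figures: 2.539 → 4 s.f., 0.92 → 2 s.f., 783.53 → 5 s.f.; limit is 2.
Rounded to 2 significant figures: 0.0030.

0.0030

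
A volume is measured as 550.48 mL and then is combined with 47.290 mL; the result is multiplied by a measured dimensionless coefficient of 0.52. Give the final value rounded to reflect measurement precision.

550.48 mL + 47.290 mL = 597.770 mL; the sum is limited to 2 decimal places (5 s.f.).
Carrying full precision, 597.770 × 0.52 = 310.8404 mL; 0.52 has 2 s.f., so the result keeps min(5, 2) = 2 s.f.
Rounded to 2 significant figures: 3.1 × 10^2 mL.

3.1 × 10^2 mL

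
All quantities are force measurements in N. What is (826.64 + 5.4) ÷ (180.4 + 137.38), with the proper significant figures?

2.618

826.64 + 5.4 = 832.04, limited to 1 d.p. → 4 s.f.; 180.4 + 137.38 = 317.78, limited to 1 d.p. → 4 s.f.
Carrying full precision, 832.04 ÷ 317.78 = 2.61828938259…; keep min(4, 4) = 4 s.f.
Rounded to 4 significant figures: 2.618.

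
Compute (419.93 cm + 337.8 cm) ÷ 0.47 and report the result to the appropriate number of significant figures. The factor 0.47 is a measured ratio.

1.6 × 10³ cm

419.93 cm + 337.8 cm = 757.73 cm; the sum is limited to 1 decimal place (4 s.f.).
Carrying full precision, 757.73 ÷ 0.47 = 1612.19148936… cm; 0.47 has 2 s.f., so the result keeps min(4, 2) = 2 s.f.
Rounded to 2 significant figures: 1.6 × 10³ cm.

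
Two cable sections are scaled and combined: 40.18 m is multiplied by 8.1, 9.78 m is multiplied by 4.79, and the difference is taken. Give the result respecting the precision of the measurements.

2.8 × 10² m

40.18 × 8.1 = 325.458 → 3.3 × 10² m (2 s.f., last digit at the 10^1 place).
9.78 × 4.79 = 46.8462 → 46.8 m (3 s.f., last digit at the 10^-1 place).
Difference: 278.6118 m; keep the coarser place, 10^1.
Result: 2.8 × 10² m.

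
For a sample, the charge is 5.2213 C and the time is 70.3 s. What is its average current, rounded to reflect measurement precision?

average current = 5.2213 C ÷ 70.3 s = 0.0742716927454… A.
5.2213 has 5 significant figures; 70.3 has 3.
Division/multiplication keeps the fewest: 3 significant figures.
Rounded: 7.43 × 10⁻² A.

7.43 × 10⁻² A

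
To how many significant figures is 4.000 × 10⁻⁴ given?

4

4.000 × 10⁻⁴: in scientific notation every digit of the coefficient is significant.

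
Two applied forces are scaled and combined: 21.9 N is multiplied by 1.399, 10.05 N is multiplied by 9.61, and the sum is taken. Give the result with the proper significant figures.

127.2 N

21.9 × 1.399 = 30.6381 → 30.6 N (3 s.f., last digit at the 10^-1 place).
10.05 × 9.61 = 96.5805 → 96.6 N (3 s.f., last digit at the 10^-1 place).
Sum: 127.2186 N; keep the coarser place, 10^-1.
Result: 127.2 N.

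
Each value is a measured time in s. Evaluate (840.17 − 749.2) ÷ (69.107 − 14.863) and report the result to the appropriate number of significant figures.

840.17 − 749.2 = 90.97, limited to 1 d.p. → 3 s.f.; 69.107 − 14.863 = 54.244, limited to 3 d.p. → 5 s.f.
Carrying full precision, 90.97 ÷ 54.244 = 1.67705183983…; keep min(3, 5) = 3 s.f.
Rounded to 3 significant figures: 1.68.

1.68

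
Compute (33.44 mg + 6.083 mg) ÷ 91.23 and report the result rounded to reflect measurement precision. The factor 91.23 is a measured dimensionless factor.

33.44 mg + 6.083 mg = 39.523 mg; the sum is limited to 2 decimal places (4 s.f.).
Carrying full precision, 39.523 ÷ 91.23 = 0.433223720267… mg; 91.23 has 4 s.f., so the result keeps min(4, 4) = 4 s.f.
Rounded to 4 significant figures: 4.332 × 10⁻¹ mg.

4.332 × 10⁻¹ mg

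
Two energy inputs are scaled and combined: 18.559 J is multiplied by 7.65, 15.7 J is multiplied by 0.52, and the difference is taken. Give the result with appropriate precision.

134 J

18.559 × 7.65 = 141.97635 → 142 J (3 s.f., last digit at the 10^0 place).
15.7 × 0.52 = 8.164 → 8.2 J (2 s.f., last digit at the 10^-1 place).
Difference: 133.81235 J; keep the coarser place, 10^0.
Result: 134 J.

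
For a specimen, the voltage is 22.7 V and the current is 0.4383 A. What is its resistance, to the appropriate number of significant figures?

resistance = 22.7 V ÷ 0.4383 A = 51.7910107232… Ω.
22.7 has 3 significant figures; 0.4383 has 4.
Division/multiplication keeps the fewest: 3 significant figures.
Rounded: 51.8 Ω.

51.8 Ω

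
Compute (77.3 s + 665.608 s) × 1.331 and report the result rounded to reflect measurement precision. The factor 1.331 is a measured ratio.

77.3 s + 665.608 s = 742.908 s; the sum is limited to 1 decimal place (4 s.f.).
Carrying full precision, 742.908 × 1.331 = 988.810548 s; 1.331 has 4 s.f., so the result keeps min(4, 4) = 4 s.f.
Rounded to 4 significant figures: 988.8 s.

988.8 s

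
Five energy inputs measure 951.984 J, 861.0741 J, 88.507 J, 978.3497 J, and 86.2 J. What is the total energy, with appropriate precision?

951.984 J + 861.0741 J + 88.507 J + 978.3497 J + 86.2 J = 2966.1148 J.
Addition/subtraction keeps the fewest decimal places: 951.984 → 3 decimal places, 861.0741 → 4 decimal places, 88.507 → 3 decimal places, 978.3497 → 4 decimal places, 86.2 → 1 decimal place; limit is 1.
Rounded to 1 decimal place: 2966.1 J.

2966.1 J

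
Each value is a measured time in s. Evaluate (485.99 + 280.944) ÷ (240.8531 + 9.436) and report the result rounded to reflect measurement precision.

485.99 + 280.944 = 766.934, limited to 2 d.p. → 5 s.f.; 240.8531 + 9.436 = 250.2891, limited to 3 d.p. → 6 s.f.
Carrying full precision, 766.934 ÷ 250.2891 = 3.06419256771…; keep min(5, 6) = 5 s.f.
Rounded to 5 significant figures: 3.0642.

3.0642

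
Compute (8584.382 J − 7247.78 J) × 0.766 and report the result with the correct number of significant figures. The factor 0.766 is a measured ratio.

8584.382 J − 7247.78 J = 1336.602 J; the difference is limited to 2 decimal places (6 s.f.).
Carrying full precision, 1336.602 × 0.766 = 1023.837132 J; 0.766 has 3 s.f., so the result keeps min(6, 3) = 3 s.f.
Rounded to 3 significant figures: 1.02 × 10^3 J.

1.02 × 10^3 J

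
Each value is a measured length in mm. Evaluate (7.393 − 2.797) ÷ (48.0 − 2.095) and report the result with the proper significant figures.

7.393 − 2.797 = 4.596, limited to 3 d.p. → 4 s.f.; 48.0 − 2.095 = 45.905, limited to 1 d.p. → 3 s.f.
Carrying full precision, 4.596 ÷ 45.905 = 0.100119812657…; keep min(4, 3) = 3 s.f.
Rounded to 3 significant figures: 0.100.

0.100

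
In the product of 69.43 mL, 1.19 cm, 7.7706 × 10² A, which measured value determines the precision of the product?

1.19 cm

69.43 mL → 4 s.f.; 1.19 cm → 3 s.f.; 7.7706 × 10² A → 5 s.f.
The fewest is 3 significant figures, from 1.19 cm.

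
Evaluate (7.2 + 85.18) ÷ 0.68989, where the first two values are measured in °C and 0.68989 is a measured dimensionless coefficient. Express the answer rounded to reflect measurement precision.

7.2 °C + 85.18 °C = 92.38 °C; the sum is limited to 1 decimal place (3 s.f.).
Carrying full precision, 92.38 ÷ 0.68989 = 133.90540521… °C; 0.68989 has 5 s.f., so the result keeps min(3, 5) = 3 s.f.
Rounded to 3 significant figures: 134 °C.

134 °C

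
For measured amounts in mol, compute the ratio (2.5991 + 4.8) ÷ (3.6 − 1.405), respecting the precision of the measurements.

3.4

2.5991 + 4.8 = 7.3991, limited to 1 d.p. → 2 s.f.; 3.6 − 1.405 = 2.195, limited to 1 d.p. → 2 s.f.
Carrying full precision, 7.3991 ÷ 2.195 = 3.37088838269…; keep min(2, 2) = 2 s.f.
Rounded to 2 significant figures: 3.4.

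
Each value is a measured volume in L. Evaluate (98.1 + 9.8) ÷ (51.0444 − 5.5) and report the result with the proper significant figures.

98.1 + 9.8 = 107.9, limited to 1 d.p. → 4 s.f.; 51.0444 − 5.5 = 45.5444, limited to 1 d.p. → 3 s.f.
Carrying full precision, 107.9 ÷ 45.5444 = 2.36911673005…; keep min(4, 3) = 3 s.f.
Rounded to 3 significant figures: 2.37.

2.37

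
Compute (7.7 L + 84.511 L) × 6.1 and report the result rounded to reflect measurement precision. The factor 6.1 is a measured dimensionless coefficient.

7.7 L + 84.511 L = 92.211 L; the sum is limited to 1 decimal place (3 s.f.).
Carrying full precision, 92.211 × 6.1 = 562.4871 L; 6.1 has 2 s.f., so the result keeps min(3, 2) = 2 s.f.
Rounded to 2 significant figures: 5.6 × 10² L.

5.6 × 10² L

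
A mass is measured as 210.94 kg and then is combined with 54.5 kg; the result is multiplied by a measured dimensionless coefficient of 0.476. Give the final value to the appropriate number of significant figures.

210.94 kg + 54.5 kg = 265.44 kg; the sum is limited to 1 decimal place (4 s.f.).
Carrying full precision, 265.44 × 0.476 = 126.34944 kg; 0.476 has 3 s.f., so the result keeps min(4, 3) = 3 s.f.
Rounded to 3 significant figures: 126 kg.

126 kg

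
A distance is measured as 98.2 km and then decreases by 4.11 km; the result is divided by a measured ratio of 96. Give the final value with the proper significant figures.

0.98 km

98.2 km − 4.11 km = 94.09 km; the difference is limited to 1 decimal place (3 s.f.).
Carrying full precision, 94.09 ÷ 96 = 0.980104166667… km; 96 has 2 s.f., so the result keeps min(3, 2) = 2 s.f.
Rounded to 2 significant figures: 0.98 km.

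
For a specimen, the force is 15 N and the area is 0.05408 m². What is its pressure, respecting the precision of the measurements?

pressure = 15 N ÷ 0.05408 m² = 277.366863905… Pa.
15 has 2 significant figures; 0.05408 has 4.
Division/multiplication keeps the fewest: 2 significant figures.
Rounded: 2.8 × 10² Pa.

2.8 × 10² Pa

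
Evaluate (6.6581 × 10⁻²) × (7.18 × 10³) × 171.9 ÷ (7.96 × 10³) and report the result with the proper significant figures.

10.3

(6.6581 × 10⁻²) × (7.18 × 10³) × 171.9 ÷ (7.96 × 10³) = 10.3237520857…
Multiplication/division keeps the fewest significant figures: 6.6581 × 10⁻² → 5 s.f., 7.18 × 10³ → 3 s.f., 171.9 → 4 s.f., 7.96 × 10³ → 3 s.f.; limit is 3.
Rounded to 3 significant figures: 10.3.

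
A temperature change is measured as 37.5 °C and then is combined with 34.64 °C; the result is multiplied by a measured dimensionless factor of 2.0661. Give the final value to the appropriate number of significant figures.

1.49 × 10² °C

37.5 °C + 34.64 °C = 72.14 °C; the sum is limited to 1 decimal place (3 s.f.).
Carrying full precision, 72.14 × 2.0661 = 149.048454 °C; 2.0661 has 5 s.f., so the result keeps min(3, 5) = 3 s.f.
Rounded to 3 significant figures: 1.49 × 10² °C.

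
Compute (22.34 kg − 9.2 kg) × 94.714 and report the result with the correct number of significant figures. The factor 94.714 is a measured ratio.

22.34 kg − 9.2 kg = 13.14 kg; the difference is limited to 1 decimal place (3 s.f.).
Carrying full precision, 13.14 × 94.714 = 1244.54196 kg; 94.714 has 5 s.f., so the result keeps min(3, 5) = 3 s.f.
Rounded to 3 significant figures: 1.24 × 10^3 kg.

1.24 × 10^3 kg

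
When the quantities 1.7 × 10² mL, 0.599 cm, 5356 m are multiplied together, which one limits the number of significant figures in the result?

1.7 × 10² mL

1.7 × 10² mL → 2 s.f.; 0.599 cm → 3 s.f.; 5356 m → 4 s.f.
The fewest is 2 significant figures, from 1.7 × 10² mL.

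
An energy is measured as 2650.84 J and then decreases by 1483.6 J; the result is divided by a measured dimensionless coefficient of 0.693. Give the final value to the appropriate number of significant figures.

2650.84 J − 1483.6 J = 1167.24 J; the difference is limited to 1 decimal place (5 s.f.).
Carrying full precision, 1167.24 ÷ 0.693 = 1684.32900433… J; 0.693 has 3 s.f., so the result keeps min(5, 3) = 3 s.f.
Rounded to 3 significant figures: 1.68 × 10³ J.

1.68 × 10³ J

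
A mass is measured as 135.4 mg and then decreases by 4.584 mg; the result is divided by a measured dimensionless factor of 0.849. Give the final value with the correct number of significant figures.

135.4 mg − 4.584 mg = 130.816 mg; the difference is limited to 1 decimal place (4 s.f.).
Carrying full precision, 130.816 ÷ 0.849 = 154.082449941… mg; 0.849 has 3 s.f., so the result keeps min(4, 3) = 3 s.f.
Rounded to 3 significant figures: 1.54 × 10² mg.

1.54 × 10² mg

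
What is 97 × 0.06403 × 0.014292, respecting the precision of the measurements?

0.089

97 × 0.06403 × 0.014292 = 0.08876632572
Multiplication/division keeps the fewest significant figures: 97 → 2 s.f., 0.06403 → 4 s.f., 0.014292 → 5 s.f.; limit is 2.
Rounded to 2 significant figures: 0.089.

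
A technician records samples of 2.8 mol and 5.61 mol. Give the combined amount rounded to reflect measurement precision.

2.8 mol + 5.61 mol = 8.41 mol.
Addition/subtraction keeps the fewest decimal places: 2.8 → 1 decimal place, 5.61 → 2 decimal places; limit is 1.
Rounded to 1 decimal place: 8.4 mol.

8.4 mol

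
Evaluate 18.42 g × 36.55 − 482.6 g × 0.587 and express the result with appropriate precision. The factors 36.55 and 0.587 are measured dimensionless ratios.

18.42 × 36.55 = 673.251 → 673.3 g (4 s.f., last digit at the 10^-1 place).
482.6 × 0.587 = 283.2862 → 283 g (3 s.f., last digit at the 10^0 place).
Difference: 389.9648 g; keep the coarser place, 10^0.
Result: 390. g.

390. g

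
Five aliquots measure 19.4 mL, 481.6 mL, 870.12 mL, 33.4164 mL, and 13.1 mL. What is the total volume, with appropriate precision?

1417.6 mL

19.4 mL + 481.6 mL + 870.12 mL + 33.4164 mL + 13.1 mL = 1417.6364 mL.
Addition/subtraction keeps the fewest decimal places: 19.4 → 1 decimal place, 481.6 → 1 decimal place, 870.12 → 2 decimal places, 33.4164 → 4 decimal places, 13.1 → 1 decimal place; limit is 1.
Rounded to 1 decimal place: 1417.6 mL.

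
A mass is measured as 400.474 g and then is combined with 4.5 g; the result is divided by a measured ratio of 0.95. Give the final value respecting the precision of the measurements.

4.3 × 10^2 g

400.474 g + 4.5 g = 404.974 g; the sum is limited to 1 decimal place (4 s.f.).
Carrying full precision, 404.974 ÷ 0.95 = 426.288421053… g; 0.95 has 2 s.f., so the result keeps min(4, 2) = 2 s.f.
Rounded to 2 significant figures: 4.3 × 10^2 g.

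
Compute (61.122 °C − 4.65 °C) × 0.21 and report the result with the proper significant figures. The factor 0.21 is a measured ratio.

61.122 °C − 4.65 °C = 56.472 °C; the difference is limited to 2 decimal places (4 s.f.).
Carrying full precision, 56.472 × 0.21 = 11.85912 °C; 0.21 has 2 s.f., so the result keeps min(4, 2) = 2 s.f.
Rounded to 2 significant figures: 12 °C.

12 °C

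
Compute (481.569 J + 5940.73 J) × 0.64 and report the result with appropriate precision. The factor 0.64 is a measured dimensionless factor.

4.1 × 10^3 J

481.569 J + 5940.73 J = 6422.299 J; the sum is limited to 2 decimal places (6 s.f.).
Carrying full precision, 6422.299 × 0.64 = 4110.27136 J; 0.64 has 2 s.f., so the result keeps min(6, 2) = 2 s.f.
Rounded to 2 significant figures: 4.1 × 10^3 J.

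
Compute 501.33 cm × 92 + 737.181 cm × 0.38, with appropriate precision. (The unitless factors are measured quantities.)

4.6 × 10^4 cm

501.33 × 92 = 46122.36 → 4.6 × 10^4 cm (2 s.f., last digit at the 10^3 place).
737.181 × 0.38 = 280.12878 → 2.8 × 10^2 cm (2 s.f., last digit at the 10^1 place).
Sum: 46402.48878 cm; keep the coarser place, 10^3.
Result: 4.6 × 10^4 cm.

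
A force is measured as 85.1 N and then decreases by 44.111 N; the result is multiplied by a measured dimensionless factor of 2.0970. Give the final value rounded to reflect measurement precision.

85.1 N − 44.111 N = 40.989 N; the difference is limited to 1 decimal place (3 s.f.).
Carrying full precision, 40.989 × 2.0970 = 85.953933 N; 2.0970 has 5 s.f., so the result keeps min(3, 5) = 3 s.f.
Rounded to 3 significant figures: 86.0 N.

86.0 N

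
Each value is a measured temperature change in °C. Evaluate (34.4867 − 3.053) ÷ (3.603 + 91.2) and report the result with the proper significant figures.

0.332

34.4867 − 3.053 = 31.4337, limited to 3 d.p. → 5 s.f.; 3.603 + 91.2 = 94.803, limited to 1 d.p. → 3 s.f.
Carrying full precision, 31.4337 ÷ 94.803 = 0.331568621246…; keep min(5, 3) = 3 s.f.
Rounded to 3 significant figures: 0.332.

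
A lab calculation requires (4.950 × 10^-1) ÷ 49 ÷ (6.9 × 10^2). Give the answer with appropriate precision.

(4.950 × 10^-1) ÷ 49 ÷ (6.9 × 10^2) = 0.0000146406388642…
Multiplication/division keeps the fewest significant figures: 4.950 × 10^-1 → 4 s.f., 49 → 2 s.f., 6.9 × 10^2 → 2 s.f.; limit is 2.
Rounded to 2 significant figures: 1.5 × 10^-5.

1.5 × 10^-5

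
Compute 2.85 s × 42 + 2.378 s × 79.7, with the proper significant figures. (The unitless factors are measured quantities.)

2.85 × 42 = 119.7 → 1.2 × 10² s (2 s.f., last digit at the 10^1 place).
2.378 × 79.7 = 189.5266 → 190. s (3 s.f., last digit at the 10^0 place).
Sum: 309.2266 s; keep the coarser place, 10^1.
Result: 3.1 × 10² s.

3.1 × 10² s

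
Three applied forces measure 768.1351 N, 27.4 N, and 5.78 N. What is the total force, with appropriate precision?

801.3 N

768.1351 N + 27.4 N + 5.78 N = 801.3151 N.
Addition/subtraction keeps the fewest decimal places: 768.1351 → 4 decimal places, 27.4 → 1 decimal place, 5.78 → 2 decimal places; limit is 1.
Rounded to 1 decimal place: 801.3 N.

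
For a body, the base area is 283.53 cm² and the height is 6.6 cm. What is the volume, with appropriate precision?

1.9 × 10^3 cm³

volume = 283.53 cm² × 6.6 cm = 1871.298 cm³.
283.53 has 5 significant figures; 6.6 has 2.
Division/multiplication keeps the fewest: 2 significant figures.
Rounded: 1.9 × 10^3 cm³.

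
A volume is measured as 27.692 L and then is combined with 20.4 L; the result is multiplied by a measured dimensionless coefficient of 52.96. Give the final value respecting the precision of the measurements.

27.692 L + 20.4 L = 48.092 L; the sum is limited to 1 decimal place (3 s.f.).
Carrying full precision, 48.092 × 52.96 = 2546.95232 L; 52.96 has 4 s.f., so the result keeps min(3, 4) = 3 s.f.
Rounded to 3 significant figures: 2.55 × 10^3 L.

2.55 × 10^3 L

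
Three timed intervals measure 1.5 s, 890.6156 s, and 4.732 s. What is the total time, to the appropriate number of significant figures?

896.8 s

1.5 s + 890.6156 s + 4.732 s = 896.8476 s.
Addition/subtraction keeps the fewest decimal places: 1.5 → 1 decimal place, 890.6156 → 4 decimal places, 4.732 → 3 decimal places; limit is 1.
Rounded to 1 decimal place: 896.8 s.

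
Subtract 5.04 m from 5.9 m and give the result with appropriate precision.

5.9 m − 5.04 m = 0.86 m.
Addition/subtraction keeps the fewest decimal places: 5.9 → 1 decimal place, 5.04 → 2 decimal places; limit is 1.
Rounded to 1 decimal place: 0.9 m.

0.9 m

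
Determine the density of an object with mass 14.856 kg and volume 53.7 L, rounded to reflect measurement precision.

0.277 kg/L

density = 14.856 kg ÷ 53.7 L = 0.276648044693… kg/L.
14.856 has 5 significant figures; 53.7 has 3.
Division/multiplication keeps the fewest: 3 significant figures.
Rounded: 0.277 kg/L.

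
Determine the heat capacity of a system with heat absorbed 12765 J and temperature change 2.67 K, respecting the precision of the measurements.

4.78 × 10³ J/K

heat capacity = 12765 J ÷ 2.67 K = 4780.8988764… J/K.
12765 has 5 significant figures; 2.67 has 3.
Division/multiplication keeps the fewest: 3 significant figures.
Rounded: 4.78 × 10³ J/K.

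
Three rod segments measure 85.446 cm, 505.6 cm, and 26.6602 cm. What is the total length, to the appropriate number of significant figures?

85.446 cm + 505.6 cm + 26.6602 cm = 617.7062 cm.
Addition/subtraction keeps the fewest decimal places: 85.446 → 3 decimal places, 505.6 → 1 decimal place, 26.6602 → 4 decimal places; limit is 1.
Rounded to 1 decimal place: 617.7 cm.

617.7 cm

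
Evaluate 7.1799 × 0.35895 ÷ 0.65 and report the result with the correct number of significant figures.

7.1799 × 0.35895 ÷ 0.65 = 3.9649617
Multiplication/division keeps the fewest significant figures: 7.1799 → 5 s.f., 0.35895 → 5 s.f., 0.65 → 2 s.f.; limit is 2.
Rounded to 2 significant figures: 4.0.

4.0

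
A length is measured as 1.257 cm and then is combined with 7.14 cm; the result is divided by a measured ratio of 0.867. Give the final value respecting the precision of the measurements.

1.257 cm + 7.14 cm = 8.397 cm; the sum is limited to 2 decimal places (3 s.f.).
Carrying full precision, 8.397 ÷ 0.867 = 9.68512110727… cm; 0.867 has 3 s.f., so the result keeps min(3, 3) = 3 s.f.
Rounded to 3 significant figures: 9.69 cm.

9.69 cm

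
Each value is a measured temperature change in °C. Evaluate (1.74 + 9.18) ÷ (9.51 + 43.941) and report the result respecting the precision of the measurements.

0.2043

1.74 + 9.18 = 10.92, limited to 2 d.p. → 4 s.f.; 9.51 + 43.941 = 53.451, limited to 2 d.p. → 4 s.f.
Carrying full precision, 10.92 ÷ 53.451 = 0.204299264747…; keep min(4, 4) = 4 s.f.
Rounded to 4 significant figures: 0.2043.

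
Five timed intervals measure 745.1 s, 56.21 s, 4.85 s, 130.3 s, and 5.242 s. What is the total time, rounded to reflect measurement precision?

941.7 s

745.1 s + 56.21 s + 4.85 s + 130.3 s + 5.242 s = 941.702 s.
Addition/subtraction keeps the fewest decimal places: 745.1 → 1 decimal place, 56.21 → 2 decimal places, 4.85 → 2 decimal places, 130.3 → 1 decimal place, 5.242 → 3 decimal places; limit is 1.
Rounded to 1 decimal place: 941.7 s.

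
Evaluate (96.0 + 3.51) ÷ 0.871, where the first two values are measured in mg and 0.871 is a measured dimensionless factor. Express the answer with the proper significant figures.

96.0 mg + 3.51 mg = 99.51 mg; the sum is limited to 1 decimal place (3 s.f.).
Carrying full precision, 99.51 ÷ 0.871 = 114.247990815… mg; 0.871 has 3 s.f., so the result keeps min(3, 3) = 3 s.f.
Rounded to 3 significant figures: 114 mg.

114 mg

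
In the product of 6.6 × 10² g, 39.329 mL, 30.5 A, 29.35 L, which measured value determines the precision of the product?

6.6 × 10² g → 2 s.f.; 39.329 mL → 5 s.f.; 30.5 A → 3 s.f.; 29.35 L → 4 s.f.
The fewest is 2 significant figures, from 6.6 × 10² g.

6.6 × 10² g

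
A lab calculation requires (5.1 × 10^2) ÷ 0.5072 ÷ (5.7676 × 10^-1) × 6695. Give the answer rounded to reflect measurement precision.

1.2 × 10^7

(5.1 × 10^2) ÷ 0.5072 ÷ (5.7676 × 10^-1) × 6695 = 11672029.5776…
Multiplication/division keeps the fewest significant figures: 5.1 × 10^2 → 2 s.f., 0.5072 → 4 s.f., 5.7676 × 10^-1 → 5 s.f., 6695 → 4 s.f.; limit is 2.
Rounded to 2 significant figures: 1.2 × 10^7.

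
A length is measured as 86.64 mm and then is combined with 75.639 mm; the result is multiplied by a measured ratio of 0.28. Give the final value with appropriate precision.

86.64 mm + 75.639 mm = 162.279 mm; the sum is limited to 2 decimal places (5 s.f.).
Carrying full precision, 162.279 × 0.28 = 45.43812 mm; 0.28 has 2 s.f., so the result keeps min(5, 2) = 2 s.f.
Rounded to 2 significant figures: 45 mm.

45 mm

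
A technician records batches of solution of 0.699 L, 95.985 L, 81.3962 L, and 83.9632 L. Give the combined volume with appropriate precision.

0.699 L + 95.985 L + 81.3962 L + 83.9632 L = 262.0434 L.
Addition/subtraction keeps the fewest decimal places: 0.699 → 3 decimal places, 95.985 → 3 decimal places, 81.3962 → 4 decimal places, 83.9632 → 4 decimal places; limit is 3.
Rounded to 3 decimal places: 262.043 L.

262.043 L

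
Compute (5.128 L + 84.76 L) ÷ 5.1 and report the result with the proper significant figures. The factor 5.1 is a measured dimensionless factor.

5.128 L + 84.76 L = 89.888 L; the sum is limited to 2 decimal places (4 s.f.).
Carrying full precision, 89.888 ÷ 5.1 = 17.6250980392… L; 5.1 has 2 s.f., so the result keeps min(4, 2) = 2 s.f.
Rounded to 2 significant figures: 18 L.

18 L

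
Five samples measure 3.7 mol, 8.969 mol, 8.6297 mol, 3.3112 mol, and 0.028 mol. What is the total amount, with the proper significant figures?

24.6 mol

3.7 mol + 8.969 mol + 8.6297 mol + 3.3112 mol + 0.028 mol = 24.6379 mol.
Addition/subtraction keeps the fewest decimal places: 3.7 → 1 decimal place, 8.969 → 3 decimal places, 8.6297 → 4 decimal places, 3.3112 → 4 decimal places, 0.028 → 3 decimal places; limit is 1.
Rounded to 1 decimal place: 24.6 mol.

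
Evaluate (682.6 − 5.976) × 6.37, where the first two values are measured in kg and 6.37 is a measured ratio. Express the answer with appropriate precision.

682.6 kg − 5.976 kg = 676.624 kg; the difference is limited to 1 decimal place (4 s.f.).
Carrying full precision, 676.624 × 6.37 = 4310.09488 kg; 6.37 has 3 s.f., so the result keeps min(4, 3) = 3 s.f.
Rounded to 3 significant figures: 4.31 × 10^3 kg.

4.31 × 10^3 kg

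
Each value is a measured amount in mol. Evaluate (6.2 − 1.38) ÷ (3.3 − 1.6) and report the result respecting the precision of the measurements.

2.8

6.2 − 1.38 = 4.82, limited to 1 d.p. → 2 s.f.; 3.3 − 1.6 = 1.7, limited to 1 d.p. → 2 s.f.
Carrying full precision, 4.82 ÷ 1.7 = 2.83529411765…; keep min(2, 2) = 2 s.f.
Rounded to 2 significant figures: 2.8.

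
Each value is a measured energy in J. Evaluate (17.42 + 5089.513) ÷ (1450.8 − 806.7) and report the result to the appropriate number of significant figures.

7.929

17.42 + 5089.513 = 5106.933, limited to 2 d.p. → 6 s.f.; 1450.8 − 806.7 = 644.1, limited to 1 d.p. → 4 s.f.
Carrying full precision, 5106.933 ÷ 644.1 = 7.92878900792…; keep min(6, 4) = 4 s.f.
Rounded to 4 significant figures: 7.929.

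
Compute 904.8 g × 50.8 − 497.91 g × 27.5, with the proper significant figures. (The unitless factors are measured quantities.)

3.23 × 10^4 g

904.8 × 50.8 = 45963.84 → 4.60 × 10^4 g (3 s.f., last digit at the 10^2 place).
497.91 × 27.5 = 13692.525 → 1.37 × 10^4 g (3 s.f., last digit at the 10^2 place).
Difference: 32271.315 g; keep the coarser place, 10^2.
Result: 3.23 × 10^4 g.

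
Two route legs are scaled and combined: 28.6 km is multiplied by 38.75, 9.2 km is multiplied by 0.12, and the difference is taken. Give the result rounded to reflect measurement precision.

28.6 × 38.75 = 1108.25 → 1.11 × 10^3 km (3 s.f., last digit at the 10^1 place).
9.2 × 0.12 = 1.104 → 1.1 km (2 s.f., last digit at the 10^-1 place).
Difference: 1107.146 km; keep the coarser place, 10^1.
Result: 1.11 × 10^3 km.

1.11 × 10^3 km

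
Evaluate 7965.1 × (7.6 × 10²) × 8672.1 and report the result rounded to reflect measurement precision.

5.2 × 10¹⁰

7965.1 × (7.6 × 10²) × 8672.1 = 5.24963492196 × 10^10
Multiplication/division keeps the fewest significant figures: 7965.1 → 5 s.f., 7.6 × 10² → 2 s.f., 8672.1 → 5 s.f.; limit is 2.
Rounded to 2 significant figures: 5.2 × 10¹⁰.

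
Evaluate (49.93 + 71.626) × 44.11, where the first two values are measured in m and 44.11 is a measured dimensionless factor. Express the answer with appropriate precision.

49.93 m + 71.626 m = 121.556 m; the sum is limited to 2 decimal places (5 s.f.).
Carrying full precision, 121.556 × 44.11 = 5361.83516 m; 44.11 has 4 s.f., so the result keeps min(5, 4) = 4 s.f.
Rounded to 4 significant figures: 5362 m.

5362 m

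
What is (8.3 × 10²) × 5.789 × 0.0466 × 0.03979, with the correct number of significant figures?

(8.3 × 10²) × 5.789 × 0.0466 × 0.03979 = 8.90925722218
Multiplication/division keeps the fewest significant figures: 8.3 × 10² → 2 s.f., 5.789 → 4 s.f., 0.0466 → 3 s.f., 0.03979 → 4 s.f.; limit is 2.
Rounded to 2 significant figures: 8.9.

8.9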